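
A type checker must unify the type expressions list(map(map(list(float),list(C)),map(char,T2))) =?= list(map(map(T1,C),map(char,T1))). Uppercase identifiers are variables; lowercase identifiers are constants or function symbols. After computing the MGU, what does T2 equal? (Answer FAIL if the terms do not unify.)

FAIL

Decompose list/1: map(map(list(float),list(C)),map(char,T2)) =?= map(map(T1,C),map(char,T1)).
Decompose map/2: map(list(float),list(C)) =?= map(T1,C),  map(char,T2) =?= map(char,T1).
Decompose map/2: list(float) =?= T1,  list(C) =?= C.
Bind T1 := list(float); substituting into the one remaining equation that mentions T1 gives: map(char,T2) =?= map(char,list(float)).
Occurs check fails: C occurs in list(C); the equation C =?= list(C) has no finite solution.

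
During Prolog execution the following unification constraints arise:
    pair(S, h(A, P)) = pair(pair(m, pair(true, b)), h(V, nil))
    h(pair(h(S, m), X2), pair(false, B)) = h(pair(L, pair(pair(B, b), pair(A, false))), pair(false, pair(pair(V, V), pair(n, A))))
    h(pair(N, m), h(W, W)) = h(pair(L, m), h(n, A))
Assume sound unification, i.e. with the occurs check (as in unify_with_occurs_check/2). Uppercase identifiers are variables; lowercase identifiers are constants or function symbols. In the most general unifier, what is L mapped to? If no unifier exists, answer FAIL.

h(pair(m, pair(true, b)), m)

Decompose pair/2: S = pair(m, pair(true, b)),  h(A, P) = h(V, nil).
Bind S := pair(m, pair(true, b)); substituting into the one remaining equation that mentions S gives: h(pair(h(pair(m, pair(true, b)), m), X2), pair(false, B)) = h(pair(L, pair(pair(B, b), pair(A, false))), pair(false, pair(pair(V, V), pair(n, A)))).
Decompose h/2: A = V,  P = nil.
Bind A := V; substituting into the 2 remaining equations that mention A gives: h(pair(h(pair(m, pair(true, b)), m), X2), pair(false, B)) = h(pair(L, pair(pair(B, b), pair(V, false))), pair(false, pair(pair(V, V), pair(n, V)))),  h(pair(N, m), h(W, W)) = h(pair(L, m), h(n, V)).
Bind P := nil; no other remaining equation mentions P.
Decompose h/2: pair(h(pair(m, pair(true, b)), m), X2) = pair(L, pair(pair(B, b), pair(V, false))),  pair(false, B) = pair(false, pair(pair(V, V), pair(n, V))).
Decompose pair/2: h(pair(m, pair(true, b)), m) = L,  X2 = pair(pair(B, b), pair(V, false)).
Bind L := h(pair(m, pair(true, b)), m); substituting into the one remaining equation that mentions L gives: h(pair(N, m), h(W, W)) = h(pair(h(pair(m, pair(true, b)), m), m), h(n, V)).
Bind X2 := pair(pair(B, b), pair(V, false)); no other remaining equation mentions X2.
Decompose pair/2: false = false,  B = pair(pair(V, V), pair(n, V)).
Delete trivial equation false = false.
Bind B := pair(pair(V, V), pair(n, V)); no other remaining equation mentions B. Substituting into the earlier binding gives X2 := pair(pair(pair(pair(V, V), pair(n, V)), b), pair(V, false)).
Decompose h/2: pair(N, m) = pair(h(pair(m, pair(true, b)), m), m),  h(W, W) = h(n, V).
Decompose pair/2: N = h(pair(m, pair(true, b)), m),  m = m.
Bind N := h(pair(m, pair(true, b)), m); no other remaining equation mentions N.
Delete trivial equation m = m.
Decompose h/2: W = n,  W = V.
Bind W := n; substituting into the remaining equation gives: n = V.
Bind V := n. Substituting into the earlier bindings gives A := n, X2 := pair(pair(pair(pair(n, n), pair(n, n)), b), pair(n, false)), B := pair(pair(n, n), pair(n, n)).
MGU = { S -> pair(m, pair(true, b)), A -> n, P -> nil, L -> h(pair(m, pair(true, b)), m), X2 -> pair(pair(pair(pair(n, n), pair(n, n)), b), pair(n, false)), B -> pair(pair(n, n), pair(n, n)), N -> h(pair(m, pair(true, b)), m), W -> n, V -> n }, so L -> h(pair(m, pair(true, b)), m).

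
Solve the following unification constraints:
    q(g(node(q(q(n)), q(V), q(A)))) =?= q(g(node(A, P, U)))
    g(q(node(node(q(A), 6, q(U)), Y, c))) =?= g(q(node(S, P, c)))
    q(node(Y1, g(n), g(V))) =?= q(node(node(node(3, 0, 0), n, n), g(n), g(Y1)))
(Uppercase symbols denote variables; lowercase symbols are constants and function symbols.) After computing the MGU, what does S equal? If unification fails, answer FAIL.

Decompose q/1: g(node(q(q(n)), q(V), q(A))) =?= g(node(A, P, U)).
Decompose g/1: node(q(q(n)), q(V), q(A)) =?= node(A, P, U).
Decompose node/3: q(q(n)) =?= A,  q(V) =?= P,  q(A) =?= U.
Bind A := q(q(n)); substituting into the 2 remaining equations that mention A gives: q(q(q(n))) =?= U,  g(q(node(node(q(q(q(n))), 6, q(U)), Y, c))) =?= g(q(node(S, P, c))).
Bind P := q(V); substituting into the one remaining equation that mentions P gives: g(q(node(node(q(q(q(n))), 6, q(U)), Y, c))) =?= g(q(node(S, q(V), c))).
Bind U := q(q(q(n))); substituting into the one remaining equation that mentions U gives: g(q(node(node(q(q(q(n))), 6, q(q(q(q(n))))), Y, c))) =?= g(q(node(S, q(V), c))).
Decompose g/1: q(node(node(q(q(q(n))), 6, q(q(q(q(n))))), Y, c)) =?= q(node(S, q(V), c)).
Decompose q/1: node(node(q(q(q(n))), 6, q(q(q(q(n))))), Y, c) =?= node(S, q(V), c).
Decompose node/3: node(q(q(q(n))), 6, q(q(q(q(n))))) =?= S,  Y =?= q(V),  c =?= c.
Bind S := node(q(q(q(n))), 6, q(q(q(q(n))))); no other remaining equation mentions S.
Bind Y := q(V); no other remaining equation mentions Y.
Delete trivial equation c =?= c.
Decompose q/1: node(Y1, g(n), g(V)) =?= node(node(node(3, 0, 0), n, n), g(n), g(Y1)).
Decompose node/3: Y1 =?= node(node(3, 0, 0), n, n),  g(n) =?= g(n),  g(V) =?= g(Y1).
Bind Y1 := node(node(3, 0, 0), n, n); substituting into the one remaining equation that mentions Y1 gives: g(V) =?= g(node(node(3, 0, 0), n, n)).
Delete trivial equation g(n) =?= g(n).
Decompose g/1: V =?= node(node(3, 0, 0), n, n).
Bind V := node(node(3, 0, 0), n, n). Substituting into the earlier bindings gives P := q(node(node(3, 0, 0), n, n)), Y := q(node(node(3, 0, 0), n, n)).
MGU = { A -> q(q(n)), P -> q(node(node(3, 0, 0), n, n)), U -> q(q(q(n))), S -> node(q(q(q(n))), 6, q(q(q(q(n))))), Y -> q(node(node(3, 0, 0), n, n)), Y1 -> node(node(3, 0, 0), n, n), V -> node(node(3, 0, 0), n, n) }, so S -> node(q(q(q(n))), 6, q(q(q(q(n))))).

node(q(q(q(n))), 6, q(q(q(q(n)))))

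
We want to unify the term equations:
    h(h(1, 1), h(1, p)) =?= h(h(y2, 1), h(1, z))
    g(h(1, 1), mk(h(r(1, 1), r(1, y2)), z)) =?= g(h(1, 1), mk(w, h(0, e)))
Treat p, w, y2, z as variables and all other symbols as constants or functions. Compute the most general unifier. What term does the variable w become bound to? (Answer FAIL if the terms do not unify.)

h(r(1, 1), r(1, 1))

Decompose h/2: h(1, 1) =?= h(y2, 1),  h(1, p) =?= h(1, z).
Decompose h/2: 1 =?= y2,  1 =?= 1.
Bind y2 := 1; substituting into the one remaining equation that mentions y2 gives: g(h(1, 1), mk(h(r(1, 1), r(1, 1)), z)) =?= g(h(1, 1), mk(w, h(0, e))).
Delete trivial equation 1 =?= 1.
Decompose h/2: 1 =?= 1,  p =?= z.
Delete trivial equation 1 =?= 1.
Bind p := z; no other remaining equation mentions p.
Decompose g/2: h(1, 1) =?= h(1, 1),  mk(h(r(1, 1), r(1, 1)), z) =?= mk(w, h(0, e)).
Delete trivial equation h(1, 1) =?= h(1, 1).
Decompose mk/2: h(r(1, 1), r(1, 1)) =?= w,  z =?= h(0, e).
Bind w := h(r(1, 1), r(1, 1)); no other remaining equation mentions w.
Bind z := h(0, e). Substituting into the earlier binding gives p := h(0, e).
MGU = { y2 -> 1, p -> h(0, e), w -> h(r(1, 1), r(1, 1)), z -> h(0, e) }, so w -> h(r(1, 1), r(1, 1)).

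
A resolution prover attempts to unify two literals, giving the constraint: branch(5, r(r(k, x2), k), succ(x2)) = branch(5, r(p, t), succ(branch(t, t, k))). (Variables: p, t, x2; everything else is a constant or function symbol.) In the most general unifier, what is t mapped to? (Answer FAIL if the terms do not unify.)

k

Decompose branch/3: 5 = 5,  r(r(k, x2), k) = r(p, t),  succ(x2) = succ(branch(t, t, k)).
Delete trivial equation 5 = 5.
Decompose r/2: r(k, x2) = p,  k = t.
Bind p := r(k, x2); no other remaining equation mentions p.
Bind t := k; substituting into the remaining equation gives: succ(x2) = succ(branch(k, k, k)).
Decompose succ/1: x2 = branch(k, k, k).
Bind x2 := branch(k, k, k). Substituting into the earlier binding gives p := r(k, branch(k, k, k)).
MGU = { p ↦ r(k, branch(k, k, k)), t ↦ k, x2 ↦ branch(k, k, k) }, so t ↦ k.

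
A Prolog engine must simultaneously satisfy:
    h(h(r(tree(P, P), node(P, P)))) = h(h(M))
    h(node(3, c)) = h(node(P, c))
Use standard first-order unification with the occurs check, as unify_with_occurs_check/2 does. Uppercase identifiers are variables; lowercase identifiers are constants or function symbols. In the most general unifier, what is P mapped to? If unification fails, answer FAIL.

Decompose h/1: h(r(tree(P, P), node(P, P))) = h(M).
Decompose h/1: r(tree(P, P), node(P, P)) = M.
Bind M := r(tree(P, P), node(P, P)); no other remaining equation mentions M.
Decompose h/1: node(3, c) = node(P, c).
Decompose node/2: 3 = P,  c = c.
Bind P := 3; no other remaining equation mentions P. Substituting into the earlier binding gives M := r(tree(3, 3), node(3, 3)).
Delete trivial equation c = c.
MGU = { M = r(tree(3, 3), node(3, 3)), P = 3 }, so P = 3.

3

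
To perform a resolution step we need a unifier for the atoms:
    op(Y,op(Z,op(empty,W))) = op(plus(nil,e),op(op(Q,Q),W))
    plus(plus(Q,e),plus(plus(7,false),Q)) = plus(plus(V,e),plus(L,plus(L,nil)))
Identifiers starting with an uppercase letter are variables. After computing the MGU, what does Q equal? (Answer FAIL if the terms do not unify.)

FAIL

Decompose op/2: Y = plus(nil,e),  op(Z,op(empty,W)) = op(op(Q,Q),W).
Bind Y := plus(nil,e); no other remaining equation mentions Y.
Decompose op/2: Z = op(Q,Q),  op(empty,W) = W.
Bind Z := op(Q,Q); no other remaining equation mentions Z.
Occurs check fails: W occurs in op(empty,W); the equation W = op(empty,W) has no finite solution.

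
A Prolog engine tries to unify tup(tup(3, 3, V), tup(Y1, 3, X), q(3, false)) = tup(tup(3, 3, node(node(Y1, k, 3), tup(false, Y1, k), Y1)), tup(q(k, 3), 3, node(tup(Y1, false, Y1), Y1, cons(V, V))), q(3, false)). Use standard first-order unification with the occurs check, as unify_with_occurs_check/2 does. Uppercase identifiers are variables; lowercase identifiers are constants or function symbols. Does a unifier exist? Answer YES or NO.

Decompose tup/3: tup(3, 3, V) = tup(3, 3, node(node(Y1, k, 3), tup(false, Y1, k), Y1)),  tup(Y1, 3, X) = tup(q(k, 3), 3, node(tup(Y1, false, Y1), Y1, cons(V, V))),  q(3, false) = q(3, false).
Decompose tup/3: 3 = 3,  3 = 3,  V = node(node(Y1, k, 3), tup(false, Y1, k), Y1).
Delete trivial equation 3 = 3.
Delete trivial equation 3 = 3.
Bind V := node(node(Y1, k, 3), tup(false, Y1, k), Y1); substituting into the one remaining equation that mentions V gives: tup(Y1, 3, X) = tup(q(k, 3), 3, node(tup(Y1, false, Y1), Y1, cons(node(node(Y1, k, 3), tup(false, Y1, k), Y1), node(node(Y1, k, 3), tup(false, Y1, k), Y1)))).
Decompose tup/3: Y1 = q(k, 3),  3 = 3,  X = node(tup(Y1, false, Y1), Y1, cons(node(node(Y1, k, 3), tup(false, Y1, k), Y1), node(node(Y1, k, 3), tup(false, Y1, k), Y1))).
Bind Y1 := q(k, 3); substituting into the one remaining equation that mentions Y1 gives: X = node(tup(q(k, 3), false, q(k, 3)), q(k, 3), cons(node(node(q(k, 3), k, 3), tup(false, q(k, 3), k), q(k, 3)), node(node(q(k, 3), k, 3), tup(false, q(k, 3), k), q(k, 3)))). Substituting into the earlier binding gives V := node(node(q(k, 3), k, 3), tup(false, q(k, 3), k), q(k, 3)).
Delete trivial equation 3 = 3.
Bind X := node(tup(q(k, 3), false, q(k, 3)), q(k, 3), cons(node(node(q(k, 3), k, 3), tup(false, q(k, 3), k), q(k, 3)), node(node(q(k, 3), k, 3), tup(false, q(k, 3), k), q(k, 3)))); no other remaining equation mentions X.
Delete trivial equation q(3, false) = q(3, false).
No equations remain and no clash or occurs-check failure arose, so a unifier exists.

YES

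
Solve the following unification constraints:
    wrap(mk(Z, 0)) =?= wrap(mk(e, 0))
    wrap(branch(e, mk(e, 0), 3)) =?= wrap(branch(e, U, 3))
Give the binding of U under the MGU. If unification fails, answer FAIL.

mk(e, 0)

Decompose wrap/1: mk(Z, 0) =?= mk(e, 0).
Decompose mk/2: Z =?= e,  0 =?= 0.
Bind Z := e; no other remaining equation mentions Z.
Delete trivial equation 0 =?= 0.
Decompose wrap/1: branch(e, mk(e, 0), 3) =?= branch(e, U, 3).
Decompose branch/3: e =?= e,  mk(e, 0) =?= U,  3 =?= 3.
Delete trivial equation e =?= e.
Bind U := mk(e, 0); no other remaining equation mentions U.
Delete trivial equation 3 =?= 3.
MGU = { Z := e, U := mk(e, 0) }, so U := mk(e, 0).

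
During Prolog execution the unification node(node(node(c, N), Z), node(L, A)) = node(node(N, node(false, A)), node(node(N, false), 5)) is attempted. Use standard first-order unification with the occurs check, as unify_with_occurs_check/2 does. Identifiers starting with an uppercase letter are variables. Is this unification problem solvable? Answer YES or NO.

Decompose node/2: node(node(c, N), Z) = node(N, node(false, A)),  node(L, A) = node(node(N, false), 5).
Decompose node/2: node(c, N) = N,  Z = node(false, A).
Occurs check fails: N occurs in node(c, N); the equation N = node(c, N) has no finite solution.

NO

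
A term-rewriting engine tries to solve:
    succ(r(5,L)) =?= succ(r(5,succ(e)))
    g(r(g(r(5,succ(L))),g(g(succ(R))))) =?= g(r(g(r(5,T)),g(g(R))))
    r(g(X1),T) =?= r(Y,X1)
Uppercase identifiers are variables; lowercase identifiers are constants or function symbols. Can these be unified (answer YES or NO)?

Decompose succ/1: r(5,L) =?= r(5,succ(e)).
Decompose r/2: 5 =?= 5,  L =?= succ(e).
Delete trivial equation 5 =?= 5.
Bind L := succ(e); substituting into the one remaining equation that mentions L gives: g(r(g(r(5,succ(succ(e)))),g(g(succ(R))))) =?= g(r(g(r(5,T)),g(g(R)))).
Decompose g/1: r(g(r(5,succ(succ(e)))),g(g(succ(R)))) =?= r(g(r(5,T)),g(g(R))).
Decompose r/2: g(r(5,succ(succ(e)))) =?= g(r(5,T)),  g(g(succ(R))) =?= g(g(R)).
Decompose g/1: r(5,succ(succ(e))) =?= r(5,T).
Decompose r/2: 5 =?= 5,  succ(succ(e)) =?= T.
Delete trivial equation 5 =?= 5.
Bind T := succ(succ(e)); substituting into the one remaining equation that mentions T gives: r(g(X1),succ(succ(e))) =?= r(Y,X1).
Decompose g/1: g(succ(R)) =?= g(R).
Decompose g/1: succ(R) =?= R.
Occurs check fails: R occurs in succ(R); the equation R =?= succ(R) has no finite solution.

NO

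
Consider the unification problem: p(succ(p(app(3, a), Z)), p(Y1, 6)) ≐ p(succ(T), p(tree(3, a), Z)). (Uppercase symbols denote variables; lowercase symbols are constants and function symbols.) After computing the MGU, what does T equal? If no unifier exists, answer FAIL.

p(app(3, a), 6)

Decompose p/2: succ(p(app(3, a), Z)) ≐ succ(T),  p(Y1, 6) ≐ p(tree(3, a), Z).
Decompose succ/1: p(app(3, a), Z) ≐ T.
Bind T := p(app(3, a), Z); no other remaining equation mentions T.
Decompose p/2: Y1 ≐ tree(3, a),  6 ≐ Z.
Bind Y1 := tree(3, a); no other remaining equation mentions Y1.
Bind Z := 6. Substituting into the earlier binding gives T := p(app(3, a), 6).
MGU = { T ↦ p(app(3, a), 6), Y1 ↦ tree(3, a), Z ↦ 6 }, so T ↦ p(app(3, a), 6).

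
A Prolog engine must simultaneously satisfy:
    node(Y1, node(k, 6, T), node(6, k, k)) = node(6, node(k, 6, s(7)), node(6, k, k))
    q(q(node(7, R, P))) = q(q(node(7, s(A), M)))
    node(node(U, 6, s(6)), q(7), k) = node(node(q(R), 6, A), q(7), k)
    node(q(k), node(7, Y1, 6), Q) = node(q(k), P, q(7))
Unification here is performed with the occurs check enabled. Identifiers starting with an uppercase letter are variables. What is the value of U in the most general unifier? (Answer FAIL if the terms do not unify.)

Decompose node/3: Y1 = 6,  node(k, 6, T) = node(k, 6, s(7)),  node(6, k, k) = node(6, k, k).
Bind Y1 := 6; substituting into the one remaining equation that mentions Y1 gives: node(q(k), node(7, 6, 6), Q) = node(q(k), P, q(7)).
Decompose node/3: k = k,  6 = 6,  T = s(7).
Delete trivial equation k = k.
Delete trivial equation 6 = 6.
Bind T := s(7); no other remaining equation mentions T.
Delete trivial equation node(6, k, k) = node(6, k, k).
Decompose q/1: q(node(7, R, P)) = q(node(7, s(A), M)).
Decompose q/1: node(7, R, P) = node(7, s(A), M).
Decompose node/3: 7 = 7,  R = s(A),  P = M.
Delete trivial equation 7 = 7.
Bind R := s(A); substituting into the one remaining equation that mentions R gives: node(node(U, 6, s(6)), q(7), k) = node(node(q(s(A)), 6, A), q(7), k).
Bind P := M; substituting into the one remaining equation that mentions P gives: node(q(k), node(7, 6, 6), Q) = node(q(k), M, q(7)).
Decompose node/3: node(U, 6, s(6)) = node(q(s(A)), 6, A),  q(7) = q(7),  k = k.
Decompose node/3: U = q(s(A)),  6 = 6,  s(6) = A.
Bind U := q(s(A)); no other remaining equation mentions U.
Delete trivial equation 6 = 6.
Bind A := s(6); no other remaining equation mentions A. Substituting into the earlier bindings gives R := s(s(6)), U := q(s(s(6))).
Delete trivial equation q(7) = q(7).
Delete trivial equation k = k.
Decompose node/3: q(k) = q(k),  node(7, 6, 6) = M,  Q = q(7).
Delete trivial equation q(k) = q(k).
Bind M := node(7, 6, 6); no other remaining equation mentions M. Substituting into the earlier binding gives P := node(7, 6, 6).
Bind Q := q(7).
MGU = { Y1 -> 6, T -> s(7), R -> s(s(6)), P -> node(7, 6, 6), U -> q(s(s(6))), A -> s(6), M -> node(7, 6, 6), Q -> q(7) }, so U -> q(s(s(6))).

q(s(s(6)))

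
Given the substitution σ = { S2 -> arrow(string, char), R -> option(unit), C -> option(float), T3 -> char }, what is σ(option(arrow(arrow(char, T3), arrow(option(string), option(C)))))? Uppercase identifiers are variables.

Replace each occurrence of C with option(float).
Replace each occurrence of T3 with char.
Result: option(arrow(arrow(char, char), arrow(option(string), option(option(float))))).

option(arrow(arrow(char, char), arrow(option(string), option(option(float)))))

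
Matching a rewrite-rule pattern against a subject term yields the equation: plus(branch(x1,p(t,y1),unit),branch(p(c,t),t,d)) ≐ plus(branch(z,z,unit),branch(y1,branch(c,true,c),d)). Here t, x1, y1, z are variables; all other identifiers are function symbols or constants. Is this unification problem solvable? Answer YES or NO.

Decompose plus/2: branch(x1,p(t,y1),unit) ≐ branch(z,z,unit),  branch(p(c,t),t,d) ≐ branch(y1,branch(c,true,c),d).
Decompose branch/3: x1 ≐ z,  p(t,y1) ≐ z,  unit ≐ unit.
Bind x1 := z; no other remaining equation mentions x1.
Bind z := p(t,y1); no other remaining equation mentions z. Substituting into the earlier binding gives x1 := p(t,y1).
Delete trivial equation unit ≐ unit.
Decompose branch/3: p(c,t) ≐ y1,  t ≐ branch(c,true,c),  d ≐ d.
Bind y1 := p(c,t); no other remaining equation mentions y1. Substituting into the earlier bindings gives x1 := p(t,p(c,t)), z := p(t,p(c,t)).
Bind t := branch(c,true,c); no other remaining equation mentions t. Substituting into the earlier bindings gives x1 := p(branch(c,true,c),p(c,branch(c,true,c))), z := p(branch(c,true,c),p(c,branch(c,true,c))), y1 := p(c,branch(c,true,c)).
Delete trivial equation d ≐ d.
No equations remain and no clash or occurs-check failure arose, so a unifier exists.

YES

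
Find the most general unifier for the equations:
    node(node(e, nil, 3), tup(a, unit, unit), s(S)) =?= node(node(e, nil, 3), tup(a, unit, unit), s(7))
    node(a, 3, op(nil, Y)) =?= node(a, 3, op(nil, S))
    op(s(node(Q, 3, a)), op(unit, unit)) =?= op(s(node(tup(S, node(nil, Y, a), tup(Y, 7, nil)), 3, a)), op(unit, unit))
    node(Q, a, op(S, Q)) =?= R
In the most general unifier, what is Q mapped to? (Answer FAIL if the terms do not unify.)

tup(7, node(nil, 7, a), tup(7, 7, nil))

Decompose node/3: node(e, nil, 3) =?= node(e, nil, 3),  tup(a, unit, unit) =?= tup(a, unit, unit),  s(S) =?= s(7).
Delete trivial equation node(e, nil, 3) =?= node(e, nil, 3).
Delete trivial equation tup(a, unit, unit) =?= tup(a, unit, unit).
Decompose s/1: S =?= 7.
Bind S := 7; substituting into the remaining equations gives: node(a, 3, op(nil, Y)) =?= node(a, 3, op(nil, 7)),  op(s(node(Q, 3, a)), op(unit, unit)) =?= op(s(node(tup(7, node(nil, Y, a), tup(Y, 7, nil)), 3, a)), op(unit, unit)),  node(Q, a, op(7, Q)) =?= R.
Decompose node/3: a =?= a,  3 =?= 3,  op(nil, Y) =?= op(nil, 7).
Delete trivial equation a =?= a.
Delete trivial equation 3 =?= 3.
Decompose op/2: nil =?= nil,  Y =?= 7.
Delete trivial equation nil =?= nil.
Bind Y := 7; substituting into the one remaining equation that mentions Y gives: op(s(node(Q, 3, a)), op(unit, unit)) =?= op(s(node(tup(7, node(nil, 7, a), tup(7, 7, nil)), 3, a)), op(unit, unit)).
Decompose op/2: s(node(Q, 3, a)) =?= s(node(tup(7, node(nil, 7, a), tup(7, 7, nil)), 3, a)),  op(unit, unit) =?= op(unit, unit).
Decompose s/1: node(Q, 3, a) =?= node(tup(7, node(nil, 7, a), tup(7, 7, nil)), 3, a).
Decompose node/3: Q =?= tup(7, node(nil, 7, a), tup(7, 7, nil)),  3 =?= 3,  a =?= a.
Bind Q := tup(7, node(nil, 7, a), tup(7, 7, nil)); substituting into the one remaining equation that mentions Q gives: node(tup(7, node(nil, 7, a), tup(7, 7, nil)), a, op(7, tup(7, node(nil, 7, a), tup(7, 7, nil)))) =?= R.
Delete trivial equation 3 =?= 3.
Delete trivial equation a =?= a.
Delete trivial equation op(unit, unit) =?= op(unit, unit).
Bind R := node(tup(7, node(nil, 7, a), tup(7, 7, nil)), a, op(7, tup(7, node(nil, 7, a), tup(7, 7, nil)))).
MGU = { S -> 7, Y -> 7, Q -> tup(7, node(nil, 7, a), tup(7, 7, nil)), R -> node(tup(7, node(nil, 7, a), tup(7, 7, nil)), a, op(7, tup(7, node(nil, 7, a), tup(7, 7, nil)))) }, so Q -> tup(7, node(nil, 7, a), tup(7, 7, nil)).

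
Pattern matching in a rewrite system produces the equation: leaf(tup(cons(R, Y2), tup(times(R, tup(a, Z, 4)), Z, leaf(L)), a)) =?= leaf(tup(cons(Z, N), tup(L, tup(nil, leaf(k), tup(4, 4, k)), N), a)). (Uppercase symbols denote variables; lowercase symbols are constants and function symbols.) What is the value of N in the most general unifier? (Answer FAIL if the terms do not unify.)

leaf(times(tup(nil, leaf(k), tup(4, 4, k)), tup(a, tup(nil, leaf(k), tup(4, 4, k)), 4)))

Decompose leaf/1: tup(cons(R, Y2), tup(times(R, tup(a, Z, 4)), Z, leaf(L)), a) =?= tup(cons(Z, N), tup(L, tup(nil, leaf(k), tup(4, 4, k)), N), a).
Decompose tup/3: cons(R, Y2) =?= cons(Z, N),  tup(times(R, tup(a, Z, 4)), Z, leaf(L)) =?= tup(L, tup(nil, leaf(k), tup(4, 4, k)), N),  a =?= a.
Decompose cons/2: R =?= Z,  Y2 =?= N.
Bind R := Z; substituting into the one remaining equation that mentions R gives: tup(times(Z, tup(a, Z, 4)), Z, leaf(L)) =?= tup(L, tup(nil, leaf(k), tup(4, 4, k)), N).
Bind Y2 := N; no other remaining equation mentions Y2.
Decompose tup/3: times(Z, tup(a, Z, 4)) =?= L,  Z =?= tup(nil, leaf(k), tup(4, 4, k)),  leaf(L) =?= N.
Bind L := times(Z, tup(a, Z, 4)); substituting into the one remaining equation that mentions L gives: leaf(times(Z, tup(a, Z, 4))) =?= N.
Bind Z := tup(nil, leaf(k), tup(4, 4, k)); substituting into the one remaining equation that mentions Z gives: leaf(times(tup(nil, leaf(k), tup(4, 4, k)), tup(a, tup(nil, leaf(k), tup(4, 4, k)), 4))) =?= N. Substituting into the earlier bindings gives R := tup(nil, leaf(k), tup(4, 4, k)), L := times(tup(nil, leaf(k), tup(4, 4, k)), tup(a, tup(nil, leaf(k), tup(4, 4, k)), 4)).
Bind N := leaf(times(tup(nil, leaf(k), tup(4, 4, k)), tup(a, tup(nil, leaf(k), tup(4, 4, k)), 4))); no other remaining equation mentions N. Substituting into the earlier binding gives Y2 := leaf(times(tup(nil, leaf(k), tup(4, 4, k)), tup(a, tup(nil, leaf(k), tup(4, 4, k)), 4))).
Delete trivial equation a =?= a.
MGU = { R -> tup(nil, leaf(k), tup(4, 4, k)), Y2 -> leaf(times(tup(nil, leaf(k), tup(4, 4, k)), tup(a, tup(nil, leaf(k), tup(4, 4, k)), 4))), L -> times(tup(nil, leaf(k), tup(4, 4, k)), tup(a, tup(nil, leaf(k), tup(4, 4, k)), 4)), Z -> tup(nil, leaf(k), tup(4, 4, k)), N -> leaf(times(tup(nil, leaf(k), tup(4, 4, k)), tup(a, tup(nil, leaf(k), tup(4, 4, k)), 4))) }, so N -> leaf(times(tup(nil, leaf(k), tup(4, 4, k)), tup(a, tup(nil, leaf(k), tup(4, 4, k)), 4))).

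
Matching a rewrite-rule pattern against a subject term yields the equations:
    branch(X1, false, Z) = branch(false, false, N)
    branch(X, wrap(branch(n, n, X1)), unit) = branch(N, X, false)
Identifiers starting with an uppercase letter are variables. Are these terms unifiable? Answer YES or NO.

NO

Decompose branch/3: X1 = false,  false = false,  Z = N.
Bind X1 := false; substituting into the one remaining equation that mentions X1 gives: branch(X, wrap(branch(n, n, false)), unit) = branch(N, X, false).
Delete trivial equation false = false.
Bind Z := N; no other remaining equation mentions Z.
Decompose branch/3: X = N,  wrap(branch(n, n, false)) = X,  unit = false.
Bind X := N; substituting into the one remaining equation that mentions X gives: wrap(branch(n, n, false)) = N.
Bind N := wrap(branch(n, n, false)); no other remaining equation mentions N. Substituting into the earlier bindings gives Z := wrap(branch(n, n, false)), X := wrap(branch(n, n, false)).
Clash: constants unit and false differ; no unifier exists.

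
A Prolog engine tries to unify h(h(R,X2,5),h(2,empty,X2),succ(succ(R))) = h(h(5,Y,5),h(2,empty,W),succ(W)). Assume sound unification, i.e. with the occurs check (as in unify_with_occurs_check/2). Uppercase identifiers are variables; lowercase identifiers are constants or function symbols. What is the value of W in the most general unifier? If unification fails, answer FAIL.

Decompose h/3: h(R,X2,5) = h(5,Y,5),  h(2,empty,X2) = h(2,empty,W),  succ(succ(R)) = succ(W).
Decompose h/3: R = 5,  X2 = Y,  5 = 5.
Bind R := 5; substituting into the one remaining equation that mentions R gives: succ(succ(5)) = succ(W).
Bind X2 := Y; substituting into the one remaining equation that mentions X2 gives: h(2,empty,Y) = h(2,empty,W).
Delete trivial equation 5 = 5.
Decompose h/3: 2 = 2,  empty = empty,  Y = W.
Delete trivial equation 2 = 2.
Delete trivial equation empty = empty.
Bind Y := W; no other remaining equation mentions Y. Substituting into the earlier binding gives X2 := W.
Decompose succ/1: succ(5) = W.
Bind W := succ(5). Substituting into the earlier bindings gives X2 := succ(5), Y := succ(5).
MGU = { R ↦ 5, X2 ↦ succ(5), Y ↦ succ(5), W ↦ succ(5) }, so W ↦ succ(5).

succ(5)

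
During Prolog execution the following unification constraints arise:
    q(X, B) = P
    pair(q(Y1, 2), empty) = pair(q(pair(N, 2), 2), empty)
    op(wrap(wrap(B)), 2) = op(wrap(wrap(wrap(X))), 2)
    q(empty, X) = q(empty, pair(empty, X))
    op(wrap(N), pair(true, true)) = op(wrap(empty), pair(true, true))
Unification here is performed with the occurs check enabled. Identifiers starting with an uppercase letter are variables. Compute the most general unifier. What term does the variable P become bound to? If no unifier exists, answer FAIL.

FAIL

Bind P := q(X, B); no other remaining equation mentions P.
Decompose pair/2: q(Y1, 2) = q(pair(N, 2), 2),  empty = empty.
Decompose q/2: Y1 = pair(N, 2),  2 = 2.
Bind Y1 := pair(N, 2); no other remaining equation mentions Y1.
Delete trivial equation 2 = 2.
Delete trivial equation empty = empty.
Decompose op/2: wrap(wrap(B)) = wrap(wrap(wrap(X))),  2 = 2.
Decompose wrap/1: wrap(B) = wrap(wrap(X)).
Decompose wrap/1: B = wrap(X).
Bind B := wrap(X); no other remaining equation mentions B. Substituting into the earlier binding gives P := q(X, wrap(X)).
Delete trivial equation 2 = 2.
Decompose q/2: empty = empty,  X = pair(empty, X).
Delete trivial equation empty = empty.
Occurs check fails: X occurs in pair(empty, X); the equation X = pair(empty, X) has no finite solution.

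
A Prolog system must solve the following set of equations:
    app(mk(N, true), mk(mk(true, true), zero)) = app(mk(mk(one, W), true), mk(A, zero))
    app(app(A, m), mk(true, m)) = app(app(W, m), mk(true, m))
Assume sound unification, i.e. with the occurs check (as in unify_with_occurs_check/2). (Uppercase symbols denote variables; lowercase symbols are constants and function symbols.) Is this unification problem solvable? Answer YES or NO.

Decompose app/2: mk(N, true) = mk(mk(one, W), true),  mk(mk(true, true), zero) = mk(A, zero).
Decompose mk/2: N = mk(one, W),  true = true.
Bind N := mk(one, W); no other remaining equation mentions N.
Delete trivial equation true = true.
Decompose mk/2: mk(true, true) = A,  zero = zero.
Bind A := mk(true, true); substituting into the one remaining equation that mentions A gives: app(app(mk(true, true), m), mk(true, m)) = app(app(W, m), mk(true, m)).
Delete trivial equation zero = zero.
Decompose app/2: app(mk(true, true), m) = app(W, m),  mk(true, m) = mk(true, m).
Decompose app/2: mk(true, true) = W,  m = m.
Bind W := mk(true, true); no other remaining equation mentions W. Substituting into the earlier binding gives N := mk(one, mk(true, true)).
Delete trivial equation m = m.
Delete trivial equation mk(true, m) = mk(true, m).
No equations remain and no clash or occurs-check failure arose, so a unifier exists.

YES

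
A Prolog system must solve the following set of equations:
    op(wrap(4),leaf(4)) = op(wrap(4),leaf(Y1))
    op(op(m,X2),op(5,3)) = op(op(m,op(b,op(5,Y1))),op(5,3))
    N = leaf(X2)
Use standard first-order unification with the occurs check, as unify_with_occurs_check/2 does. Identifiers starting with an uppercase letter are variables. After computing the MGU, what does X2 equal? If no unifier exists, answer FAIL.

Decompose op/2: wrap(4) = wrap(4),  leaf(4) = leaf(Y1).
Delete trivial equation wrap(4) = wrap(4).
Decompose leaf/1: 4 = Y1.
Bind Y1 := 4; substituting into the one remaining equation that mentions Y1 gives: op(op(m,X2),op(5,3)) = op(op(m,op(b,op(5,4))),op(5,3)).
Decompose op/2: op(m,X2) = op(m,op(b,op(5,4))),  op(5,3) = op(5,3).
Decompose op/2: m = m,  X2 = op(b,op(5,4)).
Delete trivial equation m = m.
Bind X2 := op(b,op(5,4)); substituting into the one remaining equation that mentions X2 gives: N = leaf(op(b,op(5,4))).
Delete trivial equation op(5,3) = op(5,3).
Bind N := leaf(op(b,op(5,4))).
MGU = { Y1 ↦ 4, X2 ↦ op(b,op(5,4)), N ↦ leaf(op(b,op(5,4))) }, so X2 ↦ op(b,op(5,4)).

op(b,op(5,4))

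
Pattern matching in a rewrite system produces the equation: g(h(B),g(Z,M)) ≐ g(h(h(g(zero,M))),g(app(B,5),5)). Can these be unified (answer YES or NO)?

Decompose g/2: h(B) ≐ h(h(g(zero,M))),  g(Z,M) ≐ g(app(B,5),5).
Decompose h/1: B ≐ h(g(zero,M)).
Bind B := h(g(zero,M)); substituting into the remaining equation gives: g(Z,M) ≐ g(app(h(g(zero,M)),5),5).
Decompose g/2: Z ≐ app(h(g(zero,M)),5),  M ≐ 5.
Bind Z := app(h(g(zero,M)),5); no other remaining equation mentions Z.
Bind M := 5. Substituting into the earlier bindings gives B := h(g(zero,5)), Z := app(h(g(zero,5)),5).
No equations remain and no clash or occurs-check failure arose, so a unifier exists.

YES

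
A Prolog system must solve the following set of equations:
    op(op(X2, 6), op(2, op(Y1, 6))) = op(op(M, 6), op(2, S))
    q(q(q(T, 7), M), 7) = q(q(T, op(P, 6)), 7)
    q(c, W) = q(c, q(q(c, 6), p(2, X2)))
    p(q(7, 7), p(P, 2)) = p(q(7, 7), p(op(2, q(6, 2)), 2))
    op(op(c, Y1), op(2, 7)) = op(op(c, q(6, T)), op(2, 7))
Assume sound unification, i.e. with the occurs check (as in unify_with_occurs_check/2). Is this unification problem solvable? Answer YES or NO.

NO

Decompose op/2: op(X2, 6) = op(M, 6),  op(2, op(Y1, 6)) = op(2, S).
Decompose op/2: X2 = M,  6 = 6.
Bind X2 := M; substituting into the one remaining equation that mentions X2 gives: q(c, W) = q(c, q(q(c, 6), p(2, M))).
Delete trivial equation 6 = 6.
Decompose op/2: 2 = 2,  op(Y1, 6) = S.
Delete trivial equation 2 = 2.
Bind S := op(Y1, 6); no other remaining equation mentions S.
Decompose q/2: q(q(T, 7), M) = q(T, op(P, 6)),  7 = 7.
Decompose q/2: q(T, 7) = T,  M = op(P, 6).
Occurs check fails: T occurs in q(T, 7); the equation T = q(T, 7) has no finite solution.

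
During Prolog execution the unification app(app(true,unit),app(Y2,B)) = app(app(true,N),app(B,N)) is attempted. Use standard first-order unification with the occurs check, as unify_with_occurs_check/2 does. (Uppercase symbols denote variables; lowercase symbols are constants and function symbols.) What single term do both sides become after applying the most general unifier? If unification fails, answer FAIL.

app(app(true,unit),app(unit,unit))

Decompose app/2: app(true,unit) = app(true,N),  app(Y2,B) = app(B,N).
Decompose app/2: true = true,  unit = N.
Delete trivial equation true = true.
Bind N := unit; substituting into the remaining equation gives: app(Y2,B) = app(B,unit).
Decompose app/2: Y2 = B,  B = unit.
Bind Y2 := B; no other remaining equation mentions Y2.
Bind B := unit. Substituting into the earlier binding gives Y2 := unit.
Applying the MGU to either side gives app(app(true,unit),app(unit,unit)).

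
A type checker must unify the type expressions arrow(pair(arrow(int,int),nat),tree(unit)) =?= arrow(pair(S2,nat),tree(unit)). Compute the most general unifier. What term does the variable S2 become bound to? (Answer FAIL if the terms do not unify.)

Decompose arrow/2: pair(arrow(int,int),nat) =?= pair(S2,nat),  tree(unit) =?= tree(unit).
Decompose pair/2: arrow(int,int) =?= S2,  nat =?= nat.
Bind S2 := arrow(int,int); no other remaining equation mentions S2.
Delete trivial equation nat =?= nat.
Delete trivial equation tree(unit) =?= tree(unit).
MGU = { S2 -> arrow(int,int) }, so S2 -> arrow(int,int).

arrow(int,int)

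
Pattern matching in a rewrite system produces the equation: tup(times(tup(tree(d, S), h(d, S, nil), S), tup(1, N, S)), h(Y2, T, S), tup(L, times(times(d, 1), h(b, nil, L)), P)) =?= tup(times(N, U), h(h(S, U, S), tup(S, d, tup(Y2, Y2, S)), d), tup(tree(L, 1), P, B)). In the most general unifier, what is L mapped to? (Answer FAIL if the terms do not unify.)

FAIL

Decompose tup/3: times(tup(tree(d, S), h(d, S, nil), S), tup(1, N, S)) =?= times(N, U),  h(Y2, T, S) =?= h(h(S, U, S), tup(S, d, tup(Y2, Y2, S)), d),  tup(L, times(times(d, 1), h(b, nil, L)), P) =?= tup(tree(L, 1), P, B).
Decompose times/2: tup(tree(d, S), h(d, S, nil), S) =?= N,  tup(1, N, S) =?= U.
Bind N := tup(tree(d, S), h(d, S, nil), S); substituting into the one remaining equation that mentions N gives: tup(1, tup(tree(d, S), h(d, S, nil), S), S) =?= U.
Bind U := tup(1, tup(tree(d, S), h(d, S, nil), S), S); substituting into the one remaining equation that mentions U gives: h(Y2, T, S) =?= h(h(S, tup(1, tup(tree(d, S), h(d, S, nil), S), S), S), tup(S, d, tup(Y2, Y2, S)), d).
Decompose h/3: Y2 =?= h(S, tup(1, tup(tree(d, S), h(d, S, nil), S), S), S),  T =?= tup(S, d, tup(Y2, Y2, S)),  S =?= d.
Bind Y2 := h(S, tup(1, tup(tree(d, S), h(d, S, nil), S), S), S); substituting into the one remaining equation that mentions Y2 gives: T =?= tup(S, d, tup(h(S, tup(1, tup(tree(d, S), h(d, S, nil), S), S), S), h(S, tup(1, tup(tree(d, S), h(d, S, nil), S), S), S), S)).
Bind T := tup(S, d, tup(h(S, tup(1, tup(tree(d, S), h(d, S, nil), S), S), S), h(S, tup(1, tup(tree(d, S), h(d, S, nil), S), S), S), S)); no other remaining equation mentions T.
Bind S := d; no other remaining equation mentions S. Substituting into the earlier bindings gives N := tup(tree(d, d), h(d, d, nil), d), U := tup(1, tup(tree(d, d), h(d, d, nil), d), d), Y2 := h(d, tup(1, tup(tree(d, d), h(d, d, nil), d), d), d), T := tup(d, d, tup(h(d, tup(1, tup(tree(d, d), h(d, d, nil), d), d), d), h(d, tup(1, tup(tree(d, d), h(d, d, nil), d), d), d), d)).
Decompose tup/3: L =?= tree(L, 1),  times(times(d, 1), h(b, nil, L)) =?= P,  P =?= B.
Occurs check fails: L occurs in tree(L, 1); the equation L =?= tree(L, 1) has no finite solution.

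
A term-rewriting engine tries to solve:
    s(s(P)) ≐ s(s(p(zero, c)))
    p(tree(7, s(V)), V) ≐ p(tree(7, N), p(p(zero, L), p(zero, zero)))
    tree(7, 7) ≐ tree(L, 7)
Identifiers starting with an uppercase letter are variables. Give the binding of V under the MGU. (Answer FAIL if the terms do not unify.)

p(p(zero, 7), p(zero, zero))

Decompose s/1: s(P) ≐ s(p(zero, c)).
Decompose s/1: P ≐ p(zero, c).
Bind P := p(zero, c); no other remaining equation mentions P.
Decompose p/2: tree(7, s(V)) ≐ tree(7, N),  V ≐ p(p(zero, L), p(zero, zero)).
Decompose tree/2: 7 ≐ 7,  s(V) ≐ N.
Delete trivial equation 7 ≐ 7.
Bind N := s(V); no other remaining equation mentions N.
Bind V := p(p(zero, L), p(zero, zero)); no other remaining equation mentions V. Substituting into the earlier binding gives N := s(p(p(zero, L), p(zero, zero))).
Decompose tree/2: 7 ≐ L,  7 ≐ 7.
Bind L := 7; no other remaining equation mentions L. Substituting into the earlier bindings gives N := s(p(p(zero, 7), p(zero, zero))), V := p(p(zero, 7), p(zero, zero)).
Delete trivial equation 7 ≐ 7.
MGU = { P ↦ p(zero, c), N ↦ s(p(p(zero, 7), p(zero, zero))), V ↦ p(p(zero, 7), p(zero, zero)), L ↦ 7 }, so V ↦ p(p(zero, 7), p(zero, zero)).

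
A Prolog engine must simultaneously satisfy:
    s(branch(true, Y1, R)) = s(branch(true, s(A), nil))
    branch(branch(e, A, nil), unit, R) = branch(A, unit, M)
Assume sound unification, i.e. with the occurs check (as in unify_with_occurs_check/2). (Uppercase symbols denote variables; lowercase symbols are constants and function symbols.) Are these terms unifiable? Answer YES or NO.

Decompose s/1: branch(true, Y1, R) = branch(true, s(A), nil).
Decompose branch/3: true = true,  Y1 = s(A),  R = nil.
Delete trivial equation true = true.
Bind Y1 := s(A); no other remaining equation mentions Y1.
Bind R := nil; substituting into the remaining equation gives: branch(branch(e, A, nil), unit, nil) = branch(A, unit, M).
Decompose branch/3: branch(e, A, nil) = A,  unit = unit,  nil = M.
Occurs check fails: A occurs in branch(e, A, nil); the equation A = branch(e, A, nil) has no finite solution.

NO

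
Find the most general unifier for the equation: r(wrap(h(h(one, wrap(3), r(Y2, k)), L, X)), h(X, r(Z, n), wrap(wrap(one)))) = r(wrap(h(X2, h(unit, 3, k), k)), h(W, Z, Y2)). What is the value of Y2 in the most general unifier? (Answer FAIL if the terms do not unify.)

FAIL

Decompose r/2: wrap(h(h(one, wrap(3), r(Y2, k)), L, X)) = wrap(h(X2, h(unit, 3, k), k)),  h(X, r(Z, n), wrap(wrap(one))) = h(W, Z, Y2).
Decompose wrap/1: h(h(one, wrap(3), r(Y2, k)), L, X) = h(X2, h(unit, 3, k), k).
Decompose h/3: h(one, wrap(3), r(Y2, k)) = X2,  L = h(unit, 3, k),  X = k.
Bind X2 := h(one, wrap(3), r(Y2, k)); no other remaining equation mentions X2.
Bind L := h(unit, 3, k); no other remaining equation mentions L.
Bind X := k; substituting into the remaining equation gives: h(k, r(Z, n), wrap(wrap(one))) = h(W, Z, Y2).
Decompose h/3: k = W,  r(Z, n) = Z,  wrap(wrap(one)) = Y2.
Bind W := k; no other remaining equation mentions W.
Occurs check fails: Z occurs in r(Z, n); the equation Z = r(Z, n) has no finite solution.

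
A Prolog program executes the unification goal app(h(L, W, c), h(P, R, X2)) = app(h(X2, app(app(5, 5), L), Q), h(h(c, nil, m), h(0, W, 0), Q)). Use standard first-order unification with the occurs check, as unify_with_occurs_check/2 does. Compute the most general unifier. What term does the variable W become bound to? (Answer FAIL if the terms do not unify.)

app(app(5, 5), c)

Decompose app/2: h(L, W, c) = h(X2, app(app(5, 5), L), Q),  h(P, R, X2) = h(h(c, nil, m), h(0, W, 0), Q).
Decompose h/3: L = X2,  W = app(app(5, 5), L),  c = Q.
Bind L := X2; substituting into the one remaining equation that mentions L gives: W = app(app(5, 5), X2).
Bind W := app(app(5, 5), X2); substituting into the one remaining equation that mentions W gives: h(P, R, X2) = h(h(c, nil, m), h(0, app(app(5, 5), X2), 0), Q).
Bind Q := c; substituting into the remaining equation gives: h(P, R, X2) = h(h(c, nil, m), h(0, app(app(5, 5), X2), 0), c).
Decompose h/3: P = h(c, nil, m),  R = h(0, app(app(5, 5), X2), 0),  X2 = c.
Bind P := h(c, nil, m); no other remaining equation mentions P.
Bind R := h(0, app(app(5, 5), X2), 0); no other remaining equation mentions R.
Bind X2 := c. Substituting into the earlier bindings gives L := c, W := app(app(5, 5), c), R := h(0, app(app(5, 5), c), 0).
MGU = { L = c, W = app(app(5, 5), c), Q = c, P = h(c, nil, m), R = h(0, app(app(5, 5), c), 0), X2 = c }, so W = app(app(5, 5), c).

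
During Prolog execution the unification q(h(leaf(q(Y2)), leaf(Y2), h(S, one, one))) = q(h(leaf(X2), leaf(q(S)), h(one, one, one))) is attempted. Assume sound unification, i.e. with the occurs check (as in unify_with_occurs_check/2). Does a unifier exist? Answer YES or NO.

Decompose q/1: h(leaf(q(Y2)), leaf(Y2), h(S, one, one)) = h(leaf(X2), leaf(q(S)), h(one, one, one)).
Decompose h/3: leaf(q(Y2)) = leaf(X2),  leaf(Y2) = leaf(q(S)),  h(S, one, one) = h(one, one, one).
Decompose leaf/1: q(Y2) = X2.
Bind X2 := q(Y2); no other remaining equation mentions X2.
Decompose leaf/1: Y2 = q(S).
Bind Y2 := q(S); no other remaining equation mentions Y2. Substituting into the earlier binding gives X2 := q(q(S)).
Decompose h/3: S = one,  one = one,  one = one.
Bind S := one; no other remaining equation mentions S. Substituting into the earlier bindings gives X2 := q(q(one)), Y2 := q(one).
Delete trivial equation one = one.
Delete trivial equation one = one.
No equations remain and no clash or occurs-check failure arose, so a unifier exists.

YES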